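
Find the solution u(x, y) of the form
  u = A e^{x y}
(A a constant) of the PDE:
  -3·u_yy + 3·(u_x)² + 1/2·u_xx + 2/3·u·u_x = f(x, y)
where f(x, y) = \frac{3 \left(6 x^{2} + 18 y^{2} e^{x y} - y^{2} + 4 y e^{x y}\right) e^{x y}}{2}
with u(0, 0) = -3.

Answer: u(x, y) = - 3 e^{x y}

Derivation:
Substitute the ansatz u = A e^{x y} into the left-hand side.
Derivatives of the ansatz:
  u_yy = A x^{2} e^{x y}
  u_x = A y e^{x y}
  u_xx = A y^{2} e^{x y}
Term by term:
  -3·u_yy = - 3 A x^{2} e^{x y}
  3·(u_x)² = 3 A^{2} y^{2} e^{2 x y}
  1/2·u_xx = \frac{A y^{2} e^{x y}}{2}
  2/3·u·u_x = \frac{2 A^{2} y e^{2 x y}}{3}
So the left-hand side equals
  3 A^{2} y^{2} e^{2 x y} + \frac{2 A^{2} y e^{2 x y}}{3} - 3 A x^{2} e^{x y} + \frac{A y^{2} e^{x y}}{2}
This must equal f(x, y) identically; expanded, f = 9 x^{2} e^{x y} + 27 y^{2} e^{2 x y} - \frac{3 y^{2} e^{x y}}{2} + 6 y e^{2 x y}.
Matching coefficients of the independent functions:
  [x^{2} e^{x y}]:  - 3 A = 9
  [y e^{2 x y}]:  \frac{2 A^{2}}{3} = 6
  [y^{2} e^{x y}]:  \frac{A}{2} = - \frac{3}{2}
  [y^{2} e^{2 x y}]:  3 A^{2} = 27
Solving: A = -3.
Check against the point condition:
  u(0, 0) = -3  ⟹  A = -3  ✓
Hence u(x, y) = - 3 e^{x y}.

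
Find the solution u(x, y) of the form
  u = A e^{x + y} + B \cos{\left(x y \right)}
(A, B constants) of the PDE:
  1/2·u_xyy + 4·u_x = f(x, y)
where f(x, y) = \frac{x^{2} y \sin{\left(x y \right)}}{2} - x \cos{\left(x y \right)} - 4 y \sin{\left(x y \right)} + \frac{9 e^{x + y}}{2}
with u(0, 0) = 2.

Answer: u(x, y) = e^{x + y} + \cos{\left(x y \right)}

Derivation:
Substitute the ansatz u = A e^{x + y} + B \cos{\left(x y \right)} into the left-hand side.
Derivatives of the ansatz:
  u_xyy = A e^{x} e^{y} + B x^{2} y \sin{\left(x y \right)} - 2 B x \cos{\left(x y \right)}
  u_x = A e^{x} e^{y} - B y \sin{\left(x y \right)}
Term by term:
  1/2·u_xyy = \frac{A e^{x} e^{y}}{2} + \frac{B x^{2} y \sin{\left(x y \right)}}{2} - B x \cos{\left(x y \right)}
  4·u_x = 4 A e^{x} e^{y} - 4 B y \sin{\left(x y \right)}
So the left-hand side equals
  \frac{9 A e^{x} e^{y}}{2} + \frac{B x^{2} y \sin{\left(x y \right)}}{2} - B x \cos{\left(x y \right)} - 4 B y \sin{\left(x y \right)}
This must equal f(x, y) identically; expanded, f = \frac{x^{2} y \sin{\left(x y \right)}}{2} - x \cos{\left(x y \right)} - 4 y \sin{\left(x y \right)} + \frac{9 e^{x} e^{y}}{2}.
Matching coefficients of the independent functions:
  [x \cos{\left(x y \right)}]:  - B = -1
  [y \sin{\left(x y \right)}]:  - 4 B = -4
  [e^{x} e^{y}]:  \frac{9 A}{2} = \frac{9}{2}
  [x^{2} y \sin{\left(x y \right)}]:  \frac{B}{2} = \frac{1}{2}
Solving: A = 1, B = 1.
Check against the point condition:
  u(0, 0) = 2  ⟹  A + B = 2  ✓
Hence u(x, y) = e^{x + y} + \cos{\left(x y \right)}.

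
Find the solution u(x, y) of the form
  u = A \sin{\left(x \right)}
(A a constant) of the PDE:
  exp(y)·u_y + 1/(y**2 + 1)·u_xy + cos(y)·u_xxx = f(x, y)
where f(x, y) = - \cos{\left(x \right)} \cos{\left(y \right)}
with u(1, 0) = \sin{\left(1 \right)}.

Substitute the ansatz u = A \sin{\left(x \right)} into the left-hand side.
Derivatives of the ansatz:
  u_y = 0
  u_xy = 0
  u_xxx = - A \cos{\left(x \right)}
Term by term:
  exp(y)·u_y = 0
  1/(y**2 + 1)·u_xy = 0
  cos(y)·u_xxx = - A \cos{\left(x \right)} \cos{\left(y \right)}
So the left-hand side equals
  - A \cos{\left(x \right)} \cos{\left(y \right)}
This must equal f(x, y) = - \cos{\left(x \right)} \cos{\left(y \right)} identically.
Matching coefficients of the independent functions:
  [\cos{\left(x \right)} \cos{\left(y \right)}]:  - A = -1
Solving: A = 1.
Check against the point condition:
  u(1, 0) = \sin{\left(1 \right)}  ⟹  A \sin{\left(1 \right)} = \sin{\left(1 \right)}  ✓
Hence u(x, y) = \sin{\left(x \right)}.

Answer: u(x, y) = \sin{\left(x \right)}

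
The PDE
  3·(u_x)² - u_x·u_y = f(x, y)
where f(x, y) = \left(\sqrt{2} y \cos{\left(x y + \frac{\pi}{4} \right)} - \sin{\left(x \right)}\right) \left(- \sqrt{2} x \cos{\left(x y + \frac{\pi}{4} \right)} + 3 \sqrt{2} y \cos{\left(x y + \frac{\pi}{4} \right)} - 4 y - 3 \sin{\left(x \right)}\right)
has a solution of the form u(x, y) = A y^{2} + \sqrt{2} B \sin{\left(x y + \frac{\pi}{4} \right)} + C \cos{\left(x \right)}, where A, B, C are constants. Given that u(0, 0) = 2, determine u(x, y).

Substitute the ansatz u = A y^{2} + \sqrt{2} B \sin{\left(x y + \frac{\pi}{4} \right)} + C \cos{\left(x \right)} into the left-hand side.
Derivatives of the ansatz:
  u_x = \sqrt{2} B y \cos{\left(x y + \frac{\pi}{4} \right)} - C \sin{\left(x \right)}
  u_y = 2 A y + \sqrt{2} B x \cos{\left(x y + \frac{\pi}{4} \right)}
Term by term:
  3·(u_x)² = 6 B^{2} y^{2} \cos^{2}{\left(x y + \frac{\pi}{4} \right)} - 6 \sqrt{2} B C y \sin{\left(x \right)} \cos{\left(x y + \frac{\pi}{4} \right)} + 3 C^{2} \sin^{2}{\left(x \right)}
  -u_x·u_y = - 2 \sqrt{2} A B y^{2} \cos{\left(x y + \frac{\pi}{4} \right)} + 2 A C y \sin{\left(x \right)} - 2 B^{2} x y \cos^{2}{\left(x y + \frac{\pi}{4} \right)} + \sqrt{2} B C x \sin{\left(x \right)} \cos{\left(x y + \frac{\pi}{4} \right)}
So the left-hand side equals
  - 2 \sqrt{2} A B y^{2} \cos{\left(x y + \frac{\pi}{4} \right)} + 2 A C y \sin{\left(x \right)} - 2 B^{2} x y \cos^{2}{\left(x y + \frac{\pi}{4} \right)} + 6 B^{2} y^{2} \cos^{2}{\left(x y + \frac{\pi}{4} \right)} + \sqrt{2} B C x \sin{\left(x \right)} \cos{\left(x y + \frac{\pi}{4} \right)} - 6 \sqrt{2} B C y \sin{\left(x \right)} \cos{\left(x y + \frac{\pi}{4} \right)} + 3 C^{2} \sin^{2}{\left(x \right)}
This must equal f(x, y) identically; expanded, f = - 2 x y \cos^{2}{\left(x y + \frac{\pi}{4} \right)} + \sqrt{2} x \sin{\left(x \right)} \cos{\left(x y + \frac{\pi}{4} \right)} + 6 y^{2} \cos^{2}{\left(x y + \frac{\pi}{4} \right)} - 4 \sqrt{2} y^{2} \cos{\left(x y + \frac{\pi}{4} \right)} - 6 \sqrt{2} y \sin{\left(x \right)} \cos{\left(x y + \frac{\pi}{4} \right)} + 4 y \sin{\left(x \right)} + 3 \sin^{2}{\left(x \right)}.
Matching coefficients of the independent functions:
  [y \sin{\left(x \right)}]:  2 A C = 4
  [y^{2} \cos^{2}{\left(x y + \frac{\pi}{4} \right)}]:  6 B^{2} = 6
  [\sqrt{2} y^{2} \cos{\left(x y + \frac{\pi}{4} \right)}]:  - 2 A B = -4
  [x y \cos^{2}{\left(x y + \frac{\pi}{4} \right)}]:  - 2 B^{2} = -2
  [\sqrt{2} x \sin{\left(x \right)} \cos{\left(x y + \frac{\pi}{4} \right)}]:  B C = 1
  [\sqrt{2} y \sin{\left(x \right)} \cos{\left(x y + \frac{\pi}{4} \right)}]:  - 6 B C = -6
  [\sin^{2}{\left(x \right)}]:  3 C^{2} = 3
These equations allow (A, B, C) = (-2, -1, -1) or (2, 1, 1).
Impose the point condition(s):
  u(0, 0) = 2  ⟹  B + C = 2
Only A = 2, B = 1, C = 1 satisfies everything.
Hence u(x, y) = 2 y^{2} + \sqrt{2} \sin{\left(x y + \frac{\pi}{4} \right)} + \cos{\left(x \right)}.

Answer: u(x, y) = 2 y^{2} + \sqrt{2} \sin{\left(x y + \frac{\pi}{4} \right)} + \cos{\left(x \right)}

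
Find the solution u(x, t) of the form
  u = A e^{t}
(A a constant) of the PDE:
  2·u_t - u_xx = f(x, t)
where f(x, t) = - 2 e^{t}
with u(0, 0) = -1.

Substitute the ansatz u = A e^{t} into the left-hand side.
Derivatives of the ansatz:
  u_t = A e^{t}
  u_xx = 0
Term by term:
  2·u_t = 2 A e^{t}
  -u_xx = 0
So the left-hand side equals
  2 A e^{t}
This must equal f(x, t) = - 2 e^{t} identically.
Matching coefficients of the independent functions:
  [e^{t}]:  2 A = -2
Solving: A = -1.
Check against the point condition:
  u(0, 0) = -1  ⟹  A = -1  ✓
Hence u(x, t) = - e^{t}.

Answer: u(x, t) = - e^{t}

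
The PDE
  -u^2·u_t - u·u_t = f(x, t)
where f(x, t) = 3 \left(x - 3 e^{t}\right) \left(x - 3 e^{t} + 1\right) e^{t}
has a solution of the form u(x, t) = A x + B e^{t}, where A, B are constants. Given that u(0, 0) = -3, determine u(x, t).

Answer: u(x, t) = x - 3 e^{t}

Derivation:
Substitute the ansatz u = A x + B e^{t} into the left-hand side.
Derivatives of the ansatz:
  u_t = B e^{t}
Term by term:
  -u^2·u_t = - A^{2} B x^{2} e^{t} - 2 A B^{2} x e^{2 t} - B^{3} e^{3 t}
  -u·u_t = - A B x e^{t} - B^{2} e^{2 t}
So the left-hand side equals
  - A^{2} B x^{2} e^{t} - 2 A B^{2} x e^{2 t} - A B x e^{t} - B^{3} e^{3 t} - B^{2} e^{2 t}
This must equal f(x, t) identically; expanded, f = 3 x^{2} e^{t} - 18 x e^{2 t} + 3 x e^{t} + 27 e^{3 t} - 9 e^{2 t}.
Matching coefficients of the independent functions:
  [x e^{t}]:  - A B = 3
  [x e^{2 t}]:  - 2 A B^{2} = -18
  [x^{2} e^{t}]:  - A^{2} B = 3
  [e^{2 t}]:  - B^{2} = -9
  [e^{3 t}]:  - B^{3} = 27
Solving: A = 1, B = -3.
Check against the point condition:
  u(0, 0) = -3  ⟹  B = -3  ✓
Hence u(x, t) = x - 3 e^{t}.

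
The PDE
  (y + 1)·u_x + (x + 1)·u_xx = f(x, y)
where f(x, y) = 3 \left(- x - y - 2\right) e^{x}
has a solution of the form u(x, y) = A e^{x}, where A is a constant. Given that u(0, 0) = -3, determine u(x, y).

Answer: u(x, y) = - 3 e^{x}

Derivation:
Substitute the ansatz u = A e^{x} into the left-hand side.
Derivatives of the ansatz:
  u_x = A e^{x}
  u_xx = A e^{x}
Term by term:
  (y + 1)·u_x = A y e^{x} + A e^{x}
  (x + 1)·u_xx = A x e^{x} + A e^{x}
So the left-hand side equals
  A x e^{x} + A y e^{x} + 2 A e^{x}
This must equal f(x, y) identically; expanded, f = - 3 x e^{x} - 3 y e^{x} - 6 e^{x}.
Matching coefficients of the independent functions:
  [x e^{x}, y e^{x}]:  A = -3
  [e^{x}]:  2 A = -6
Solving: A = -3.
Check against the point condition:
  u(0, 0) = -3  ⟹  A = -3  ✓
Hence u(x, y) = - 3 e^{x}.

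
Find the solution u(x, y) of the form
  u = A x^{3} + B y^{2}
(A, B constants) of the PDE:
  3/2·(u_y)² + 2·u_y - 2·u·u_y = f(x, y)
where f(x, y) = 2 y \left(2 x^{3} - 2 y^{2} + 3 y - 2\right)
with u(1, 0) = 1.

Substitute the ansatz u = A x^{3} + B y^{2} into the left-hand side.
Derivatives of the ansatz:
  u_y = 2 B y
Term by term:
  3/2·(u_y)² = 6 B^{2} y^{2}
  2·u_y = 4 B y
  -2·u·u_y = - 4 A B x^{3} y - 4 B^{2} y^{3}
So the left-hand side equals
  - 4 A B x^{3} y - 4 B^{2} y^{3} + 6 B^{2} y^{2} + 4 B y
This must equal f(x, y) identically; expanded, f = 4 x^{3} y - 4 y^{3} + 6 y^{2} - 4 y.
Matching coefficients of the independent functions:
  [y]:  4 B = -4
  [y^{2}]:  6 B^{2} = 6
  [y^{3}]:  - 4 B^{2} = -4
  [x^{3} y]:  - 4 A B = 4
Solving: A = 1, B = -1.
Check against the point condition:
  u(1, 0) = 1  ⟹  A = 1  ✓
Hence u(x, y) = x^{3} - y^{2}.

Answer: u(x, y) = x^{3} - y^{2}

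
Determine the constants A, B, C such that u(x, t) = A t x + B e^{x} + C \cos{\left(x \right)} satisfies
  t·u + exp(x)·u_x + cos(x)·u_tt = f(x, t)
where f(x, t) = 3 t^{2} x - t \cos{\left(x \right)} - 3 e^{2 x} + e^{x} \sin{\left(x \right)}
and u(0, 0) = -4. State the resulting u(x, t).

Substitute the ansatz u = A t x + B e^{x} + C \cos{\left(x \right)} into the left-hand side.
Derivatives of the ansatz:
  u_x = A t + B e^{x} - C \sin{\left(x \right)}
  u_tt = 0
Term by term:
  t·u = A t^{2} x + B t e^{x} + C t \cos{\left(x \right)}
  exp(x)·u_x = A t e^{x} + B e^{2 x} - C e^{x} \sin{\left(x \right)}
  cos(x)·u_tt = 0
So the left-hand side equals
  A t^{2} x + A t e^{x} + B t e^{x} + B e^{2 x} + C t \cos{\left(x \right)} - C e^{x} \sin{\left(x \right)}
This must equal f(x, t) = 3 t^{2} x - t \cos{\left(x \right)} - 3 e^{2 x} + e^{x} \sin{\left(x \right)} identically.
Matching coefficients of the independent functions:
  [t e^{x}]:  A + B = 0
  [t \cos{\left(x \right)}]:  C = -1
  [t^{2} x]:  A = 3
  [e^{x} \sin{\left(x \right)}]:  - C = 1
  [e^{2 x}]:  B = -3
Solving: A = 3, B = -3, C = -1.
Check against the point condition:
  u(0, 0) = -4  ⟹  B + C = -4  ✓
Hence u(x, t) = 3 t x - 3 e^{x} - \cos{\left(x \right)}.

Answer: u(x, t) = 3 t x - 3 e^{x} - \cos{\left(x \right)}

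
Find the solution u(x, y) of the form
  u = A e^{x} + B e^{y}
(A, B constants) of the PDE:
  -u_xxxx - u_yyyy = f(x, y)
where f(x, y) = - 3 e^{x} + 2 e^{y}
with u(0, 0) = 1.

Answer: u(x, y) = 3 e^{x} - 2 e^{y}

Derivation:
Substitute the ansatz u = A e^{x} + B e^{y} into the left-hand side.
Derivatives of the ansatz:
  u_xxxx = A e^{x}
  u_yyyy = B e^{y}
Term by term:
  -u_xxxx = - A e^{x}
  -u_yyyy = - B e^{y}
So the left-hand side equals
  - A e^{x} - B e^{y}
This must equal f(x, y) = - 3 e^{x} + 2 e^{y} identically.
Matching coefficients of the independent functions:
  [e^{x}]:  - A = -3
  [e^{y}]:  - B = 2
Solving: A = 3, B = -2.
Check against the point condition:
  u(0, 0) = 1  ⟹  A + B = 1  ✓
Hence u(x, y) = 3 e^{x} - 2 e^{y}.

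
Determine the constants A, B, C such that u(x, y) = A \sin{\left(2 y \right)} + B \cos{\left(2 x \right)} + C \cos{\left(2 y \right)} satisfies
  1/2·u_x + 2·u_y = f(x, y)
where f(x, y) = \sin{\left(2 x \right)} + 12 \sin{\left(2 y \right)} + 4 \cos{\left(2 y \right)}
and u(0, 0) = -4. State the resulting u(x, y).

Substitute the ansatz u = A \sin{\left(2 y \right)} + B \cos{\left(2 x \right)} + C \cos{\left(2 y \right)} into the left-hand side.
Derivatives of the ansatz:
  u_x = - 2 B \sin{\left(2 x \right)}
  u_y = 2 A \cos{\left(2 y \right)} - 2 C \sin{\left(2 y \right)}
Term by term:
  1/2·u_x = - B \sin{\left(2 x \right)}
  2·u_y = 4 A \cos{\left(2 y \right)} - 4 C \sin{\left(2 y \right)}
So the left-hand side equals
  4 A \cos{\left(2 y \right)} - B \sin{\left(2 x \right)} - 4 C \sin{\left(2 y \right)}
This must equal f(x, y) = \sin{\left(2 x \right)} + 12 \sin{\left(2 y \right)} + 4 \cos{\left(2 y \right)} identically.
Matching coefficients of the independent functions:
  [\sin{\left(2 x \right)}]:  - B = 1
  [\sin{\left(2 y \right)}]:  - 4 C = 12
  [\cos{\left(2 y \right)}]:  4 A = 4
Solving: A = 1, B = -1, C = -3.
Check against the point condition:
  u(0, 0) = -4  ⟹  B + C = -4  ✓
Hence u(x, y) = \sin{\left(2 y \right)} - \cos{\left(2 x \right)} - 3 \cos{\left(2 y \right)}.

Answer: u(x, y) = \sin{\left(2 y \right)} - \cos{\left(2 x \right)} - 3 \cos{\left(2 y \right)}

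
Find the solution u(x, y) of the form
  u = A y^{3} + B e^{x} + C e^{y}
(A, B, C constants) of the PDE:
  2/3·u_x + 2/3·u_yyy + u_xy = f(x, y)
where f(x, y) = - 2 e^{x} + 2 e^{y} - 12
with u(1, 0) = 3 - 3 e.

Substitute the ansatz u = A y^{3} + B e^{x} + C e^{y} into the left-hand side.
Derivatives of the ansatz:
  u_x = B e^{x}
  u_yyy = 6 A + C e^{y}
  u_xy = 0
Term by term:
  2/3·u_x = \frac{2 B e^{x}}{3}
  2/3·u_yyy = 4 A + \frac{2 C e^{y}}{3}
  u_xy = 0
So the left-hand side equals
  4 A + \frac{2 B e^{x}}{3} + \frac{2 C e^{y}}{3}
This must equal f(x, y) = - 2 e^{x} + 2 e^{y} - 12 identically.
Matching coefficients of the independent functions:
  [constant term]:  4 A = -12
  [e^{x}]:  \frac{2 B}{3} = -2
  [e^{y}]:  \frac{2 C}{3} = 2
Solving: A = -3, B = -3, C = 3.
Check against the point condition:
  u(1, 0) = 3 - 3 e  ⟹  e B + C = 3 - 3 e  ✓
Hence u(x, y) = - 3 y^{3} - 3 e^{x} + 3 e^{y}.

Answer: u(x, y) = - 3 y^{3} - 3 e^{x} + 3 e^{y}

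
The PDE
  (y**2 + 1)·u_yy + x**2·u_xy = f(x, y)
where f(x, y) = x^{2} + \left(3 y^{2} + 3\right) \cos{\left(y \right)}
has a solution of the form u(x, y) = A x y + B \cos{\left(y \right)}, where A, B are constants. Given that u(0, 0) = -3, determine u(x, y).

Substitute the ansatz u = A x y + B \cos{\left(y \right)} into the left-hand side.
Derivatives of the ansatz:
  u_yy = - B \cos{\left(y \right)}
  u_xy = A
Term by term:
  (y**2 + 1)·u_yy = - B y^{2} \cos{\left(y \right)} - B \cos{\left(y \right)}
  x**2·u_xy = A x^{2}
So the left-hand side equals
  A x^{2} - B y^{2} \cos{\left(y \right)} - B \cos{\left(y \right)}
This must equal f(x, y) identically; expanded, f = x^{2} + 3 y^{2} \cos{\left(y \right)} + 3 \cos{\left(y \right)}.
Matching coefficients of the independent functions:
  [x^{2}]:  A = 1
  [y^{2} \cos{\left(y \right)}, \cos{\left(y \right)}]:  - B = 3
Solving: A = 1, B = -3.
Check against the point condition:
  u(0, 0) = -3  ⟹  B = -3  ✓
Hence u(x, y) = x y - 3 \cos{\left(y \right)}.

Answer: u(x, y) = x y - 3 \cos{\left(y \right)}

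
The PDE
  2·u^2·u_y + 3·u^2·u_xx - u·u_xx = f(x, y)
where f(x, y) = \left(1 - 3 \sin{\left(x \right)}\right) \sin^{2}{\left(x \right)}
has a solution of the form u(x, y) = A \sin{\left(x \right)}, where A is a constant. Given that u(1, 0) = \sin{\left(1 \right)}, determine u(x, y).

Substitute the ansatz u = A \sin{\left(x \right)} into the left-hand side.
Derivatives of the ansatz:
  u_y = 0
  u_xx = - A \sin{\left(x \right)}
Term by term:
  2·u^2·u_y = 0
  3·u^2·u_xx = - 3 A^{3} \sin^{3}{\left(x \right)}
  -u·u_xx = A^{2} \sin^{2}{\left(x \right)}
So the left-hand side equals
  - 3 A^{3} \sin^{3}{\left(x \right)} + A^{2} \sin^{2}{\left(x \right)}
This must equal f(x, y) = \left(1 - 3 \sin{\left(x \right)}\right) \sin^{2}{\left(x \right)} identically.
Matching coefficients of the independent functions:
  [\sin^{2}{\left(x \right)}]:  A^{2} = 1
  [\sin^{3}{\left(x \right)}]:  - 3 A^{3} = -3
Solving: A = 1.
Check against the point condition:
  u(1, 0) = \sin{\left(1 \right)}  ⟹  A \sin{\left(1 \right)} = \sin{\left(1 \right)}  ✓
Hence u(x, y) = \sin{\left(x \right)}.

Answer: u(x, y) = \sin{\left(x \right)}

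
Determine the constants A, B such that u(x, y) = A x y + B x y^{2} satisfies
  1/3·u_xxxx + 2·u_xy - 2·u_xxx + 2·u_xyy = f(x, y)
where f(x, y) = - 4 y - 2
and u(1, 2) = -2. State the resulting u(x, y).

Answer: u(x, y) = - x y^{2} + x y

Derivation:
Substitute the ansatz u = A x y + B x y^{2} into the left-hand side.
Derivatives of the ansatz:
  u_xxxx = 0
  u_xy = A + 2 B y
  u_xxx = 0
  u_xyy = 2 B
Term by term:
  1/3·u_xxxx = 0
  2·u_xy = 2 A + 4 B y
  -2·u_xxx = 0
  2·u_xyy = 4 B
So the left-hand side equals
  2 A + 4 B y + 4 B
This must equal f(x, y) = - 4 y - 2 identically.
Matching coefficients of the independent functions:
  [constant term]:  2 A + 4 B = -2
  [y]:  4 B = -4
Solving: A = 1, B = -1.
Check against the point condition:
  u(1, 2) = -2  ⟹  2 A + 4 B = -2  ✓
Hence u(x, y) = - x y^{2} + x y.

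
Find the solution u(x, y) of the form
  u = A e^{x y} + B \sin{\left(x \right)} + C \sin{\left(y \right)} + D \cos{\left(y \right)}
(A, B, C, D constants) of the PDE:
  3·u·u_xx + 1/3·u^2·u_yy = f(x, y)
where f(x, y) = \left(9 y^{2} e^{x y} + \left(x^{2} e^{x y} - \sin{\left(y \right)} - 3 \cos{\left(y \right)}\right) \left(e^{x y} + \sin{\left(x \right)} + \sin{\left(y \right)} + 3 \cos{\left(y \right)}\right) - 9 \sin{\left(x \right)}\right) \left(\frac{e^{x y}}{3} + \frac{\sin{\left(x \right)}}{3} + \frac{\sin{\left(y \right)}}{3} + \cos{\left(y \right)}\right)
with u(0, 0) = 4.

Substitute the ansatz u = A e^{x y} + B \sin{\left(x \right)} + C \sin{\left(y \right)} + D \cos{\left(y \right)} into the left-hand side.
Derivatives of the ansatz:
  u_xx = A y^{2} e^{x y} - B \sin{\left(x \right)}
  u_yy = A x^{2} e^{x y} - C \sin{\left(y \right)} - D \cos{\left(y \right)}
Term by term:
  3·u·u_xx = 3 A^{2} y^{2} e^{2 x y} + 3 A B y^{2} e^{x y} \sin{\left(x \right)} - 3 A B e^{x y} \sin{\left(x \right)} + 3 A C y^{2} e^{x y} \sin{\left(y \right)} + 3 A D y^{2} e^{x y} \cos{\left(y \right)} - 3 B^{2} \sin^{2}{\left(x \right)} - 3 B C \sin{\left(x \right)} \sin{\left(y \right)} - 3 B D \sin{\left(x \right)} \cos{\left(y \right)}
  1/3·u^2·u_yy = \frac{A^{3} x^{2} e^{3 x y}}{3} + \frac{2 A^{2} B x^{2} e^{2 x y} \sin{\left(x \right)}}{3} + \frac{2 A^{2} C x^{2} e^{2 x y} \sin{\left(y \right)}}{3} - \frac{A^{2} C e^{2 x y} \sin{\left(y \right)}}{3} + \frac{2 A^{2} D x^{2} e^{2 x y} \cos{\left(y \right)}}{3} - \frac{A^{2} D e^{2 x y} \cos{\left(y \right)}}{3} + \frac{A B^{2} x^{2} e^{x y} \sin^{2}{\left(x \right)}}{3} + \frac{2 A B C x^{2} e^{x y} \sin{\left(x \right)} \sin{\left(y \right)}}{3} - \frac{2 A B C e^{x y} \sin{\left(x \right)} \sin{\left(y \right)}}{3} + \frac{2 A B D x^{2} e^{x y} \sin{\left(x \right)} \cos{\left(y \right)}}{3} - \frac{2 A B D e^{x y} \sin{\left(x \right)} \cos{\left(y \right)}}{3} + \frac{A C^{2} x^{2} e^{x y} \sin^{2}{\left(y \right)}}{3} - \frac{2 A C^{2} e^{x y} \sin^{2}{\left(y \right)}}{3} + \frac{2 A C D x^{2} e^{x y} \sin{\left(y \right)} \cos{\left(y \right)}}{3} - \frac{4 A C D e^{x y} \sin{\left(y \right)} \cos{\left(y \right)}}{3} + \frac{A D^{2} x^{2} e^{x y} \cos^{2}{\left(y \right)}}{3} - \frac{2 A D^{2} e^{x y} \cos^{2}{\left(y \right)}}{3} - \frac{B^{2} C \sin^{2}{\left(x \right)} \sin{\left(y \right)}}{3} - \frac{B^{2} D \sin^{2}{\left(x \right)} \cos{\left(y \right)}}{3} - \frac{2 B C^{2} \sin{\left(x \right)} \sin^{2}{\left(y \right)}}{3} - \frac{4 B C D \sin{\left(x \right)} \sin{\left(y \right)} \cos{\left(y \right)}}{3} - \frac{2 B D^{2} \sin{\left(x \right)} \cos^{2}{\left(y \right)}}{3} - \frac{C^{3} \sin^{3}{\left(y \right)}}{3} - C^{2} D \sin^{2}{\left(y \right)} \cos{\left(y \right)} - C D^{2} \sin{\left(y \right)} \cos^{2}{\left(y \right)} - \frac{D^{3} \cos^{3}{\left(y \right)}}{3}
Sum these and collect like terms in the independent variables.
This must equal f(x, y) identically; expanded, f = \frac{x^{2} e^{3 x y}}{3} + \frac{2 x^{2} e^{2 x y} \sin{\left(x \right)}}{3} + \frac{2 x^{2} e^{2 x y} \sin{\left(y \right)}}{3} + 2 x^{2} e^{2 x y} \cos{\left(y \right)} + \frac{x^{2} e^{x y} \sin^{2}{\left(x \right)}}{3} + \frac{2 x^{2} e^{x y} \sin{\left(x \right)} \sin{\left(y \right)}}{3} + 2 x^{2} e^{x y} \sin{\left(x \right)} \cos{\left(y \right)} + \frac{x^{2} e^{x y} \sin^{2}{\left(y \right)}}{3} + 2 x^{2} e^{x y} \sin{\left(y \right)} \cos{\left(y \right)} + 3 x^{2} e^{x y} \cos^{2}{\left(y \right)} + 3 y^{2} e^{2 x y} + 3 y^{2} e^{x y} \sin{\left(x \right)} + 3 y^{2} e^{x y} \sin{\left(y \right)} + 9 y^{2} e^{x y} \cos{\left(y \right)} - \frac{e^{2 x y} \sin{\left(y \right)}}{3} - e^{2 x y} \cos{\left(y \right)} - \frac{2 e^{x y} \sin{\left(x \right)} \sin{\left(y \right)}}{3} - 2 e^{x y} \sin{\left(x \right)} \cos{\left(y \right)} - 3 e^{x y} \sin{\left(x \right)} - \frac{2 e^{x y} \sin^{2}{\left(y \right)}}{3} - 4 e^{x y} \sin{\left(y \right)} \cos{\left(y \right)} - 6 e^{x y} \cos^{2}{\left(y \right)} - \frac{\sin^{2}{\left(x \right)} \sin{\left(y \right)}}{3} - \sin^{2}{\left(x \right)} \cos{\left(y \right)} - 3 \sin^{2}{\left(x \right)} - \frac{2 \sin{\left(x \right)} \sin^{2}{\left(y \right)}}{3} - 4 \sin{\left(x \right)} \sin{\left(y \right)} \cos{\left(y \right)} - 3 \sin{\left(x \right)} \sin{\left(y \right)} - 6 \sin{\left(x \right)} \cos^{2}{\left(y \right)} - 9 \sin{\left(x \right)} \cos{\left(y \right)} - \frac{\sin^{3}{\left(y \right)}}{3} - 3 \sin^{2}{\left(y \right)} \cos{\left(y \right)} - 9 \sin{\left(y \right)} \cos^{2}{\left(y \right)} - 9 \cos^{3}{\left(y \right)}.
Matching coefficients of the independent functions:
(each divided by its leading coefficient; functions giving the same equation are listed together)
  [x^{2} e^{3 x y}]:  A^{3} - 1 = 0
  [y^{2} e^{2 x y}]:  A^{2} - 1 = 0
  [e^{x y} \sin{\left(x \right)}, y^{2} e^{x y} \sin{\left(x \right)}]:  A B - 1 = 0
  [e^{x y} \sin^{2}{\left(y \right)}, x^{2} e^{x y} \sin^{2}{\left(y \right)}]:  A C^{2} - 1 = 0
  [e^{x y} \cos^{2}{\left(y \right)}, x^{2} e^{x y} \cos^{2}{\left(y \right)}]:  A D^{2} - 9 = 0
  [e^{2 x y} \sin{\left(y \right)}, x^{2} e^{2 x y} \sin{\left(y \right)}]:  A^{2} C - 1 = 0
  [e^{2 x y} \cos{\left(y \right)}, x^{2} e^{2 x y} \cos{\left(y \right)}]:  A^{2} D - 3 = 0
  [\sin{\left(x \right)} \sin{\left(y \right)}]:  B C - 1 = 0
  [\sin{\left(x \right)} \sin^{2}{\left(y \right)}]:  B C^{2} - 1 = 0
  [\sin{\left(x \right)} \cos{\left(y \right)}]:  B D - 3 = 0
  [\sin{\left(x \right)} \cos^{2}{\left(y \right)}]:  B D^{2} - 9 = 0
  [\sin^{2}{\left(x \right)} \sin{\left(y \right)}]:  B^{2} C - 1 = 0
  [\sin^{2}{\left(x \right)} \cos{\left(y \right)}]:  B^{2} D - 3 = 0
  [\sin{\left(y \right)} \cos^{2}{\left(y \right)}]:  C D^{2} - 9 = 0
  [\sin^{2}{\left(y \right)} \cos{\left(y \right)}]:  C^{2} D - 3 = 0
  [x^{2} e^{x y} \sin^{2}{\left(x \right)}]:  A B^{2} - 1 = 0
  [x^{2} e^{2 x y} \sin{\left(x \right)}]:  A^{2} B - 1 = 0
  [y^{2} e^{x y} \sin{\left(y \right)}]:  A C - 1 = 0
  [y^{2} e^{x y} \cos{\left(y \right)}]:  A D - 3 = 0
  [e^{x y} \sin{\left(x \right)} \sin{\left(y \right)}, x^{2} e^{x y} \sin{\left(x \right)} \sin{\left(y \right)}]:  A B C - 1 = 0
  [e^{x y} \sin{\left(x \right)} \cos{\left(y \right)}, x^{2} e^{x y} \sin{\left(x \right)} \cos{\left(y \right)}]:  A B D - 3 = 0
  [e^{x y} \sin{\left(y \right)} \cos{\left(y \right)}, x^{2} e^{x y} \sin{\left(y \right)} \cos{\left(y \right)}]:  A C D - 3 = 0
  [\sin{\left(x \right)} \sin{\left(y \right)} \cos{\left(y \right)}]:  B C D - 3 = 0
  [\sin^{2}{\left(x \right)}]:  B^{2} - 1 = 0
  [\sin^{3}{\left(y \right)}]:  C^{3} - 1 = 0
  [\cos^{3}{\left(y \right)}]:  D^{3} - 27 = 0
Solving: A = 1, B = 1, C = 1, D = 3.
Check against the point condition:
  u(0, 0) = 4  ⟹  A + D = 4  ✓
Hence u(x, y) = e^{x y} + \sin{\left(x \right)} + \sin{\left(y \right)} + 3 \cos{\left(y \right)}.

Answer: u(x, y) = e^{x y} + \sin{\left(x \right)} + \sin{\left(y \right)} + 3 \cos{\left(y \right)}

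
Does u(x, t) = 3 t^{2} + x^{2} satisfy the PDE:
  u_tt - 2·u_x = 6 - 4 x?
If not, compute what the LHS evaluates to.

Answer: Yes

Derivation:
Evaluate each term of the left-hand side for u = 3 t^{2} + x^{2}.
Derivatives:
  u_tt = 6
  u_x = 2 x
Terms:
  u_tt = 6
  -2·u_x = - 4 x
Sum: LHS = 6 - 4 x
This is exactly the given right-hand side, so u is a solution.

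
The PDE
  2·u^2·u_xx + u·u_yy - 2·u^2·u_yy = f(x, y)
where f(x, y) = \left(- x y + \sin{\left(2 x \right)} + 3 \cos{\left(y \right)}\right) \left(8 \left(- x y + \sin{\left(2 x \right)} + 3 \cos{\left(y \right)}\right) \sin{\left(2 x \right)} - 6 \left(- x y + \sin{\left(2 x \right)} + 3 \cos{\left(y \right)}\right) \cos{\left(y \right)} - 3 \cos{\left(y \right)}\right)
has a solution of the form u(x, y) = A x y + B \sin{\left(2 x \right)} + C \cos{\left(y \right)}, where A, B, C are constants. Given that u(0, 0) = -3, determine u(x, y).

Substitute the ansatz u = A x y + B \sin{\left(2 x \right)} + C \cos{\left(y \right)} into the left-hand side.
Derivatives of the ansatz:
  u_xx = - 4 B \sin{\left(2 x \right)}
  u_yy = - C \cos{\left(y \right)}
Term by term:
  2·u^2·u_xx = - 8 A^{2} B x^{2} y^{2} \sin{\left(2 x \right)} - 16 A B^{2} x y \sin^{2}{\left(2 x \right)} - 16 A B C x y \sin{\left(2 x \right)} \cos{\left(y \right)} - 8 B^{3} \sin^{3}{\left(2 x \right)} - 16 B^{2} C \sin^{2}{\left(2 x \right)} \cos{\left(y \right)} - 8 B C^{2} \sin{\left(2 x \right)} \cos^{2}{\left(y \right)}
  u·u_yy = - A C x y \cos{\left(y \right)} - B C \sin{\left(2 x \right)} \cos{\left(y \right)} - C^{2} \cos^{2}{\left(y \right)}
  -2·u^2·u_yy = 2 A^{2} C x^{2} y^{2} \cos{\left(y \right)} + 4 A B C x y \sin{\left(2 x \right)} \cos{\left(y \right)} + 4 A C^{2} x y \cos^{2}{\left(y \right)} + 2 B^{2} C \sin^{2}{\left(2 x \right)} \cos{\left(y \right)} + 4 B C^{2} \sin{\left(2 x \right)} \cos^{2}{\left(y \right)} + 2 C^{3} \cos^{3}{\left(y \right)}
So the left-hand side equals
  - 8 A^{2} B x^{2} y^{2} \sin{\left(2 x \right)} + 2 A^{2} C x^{2} y^{2} \cos{\left(y \right)} - 16 A B^{2} x y \sin^{2}{\left(2 x \right)} - 12 A B C x y \sin{\left(2 x \right)} \cos{\left(y \right)} + 4 A C^{2} x y \cos^{2}{\left(y \right)} - A C x y \cos{\left(y \right)} - 8 B^{3} \sin^{3}{\left(2 x \right)} - 14 B^{2} C \sin^{2}{\left(2 x \right)} \cos{\left(y \right)} - 4 B C^{2} \sin{\left(2 x \right)} \cos^{2}{\left(y \right)} - B C \sin{\left(2 x \right)} \cos{\left(y \right)} + 2 C^{3} \cos^{3}{\left(y \right)} - C^{2} \cos^{2}{\left(y \right)}
This must equal f(x, y) identically; expanded, f = 8 x^{2} y^{2} \sin{\left(2 x \right)} - 6 x^{2} y^{2} \cos{\left(y \right)} - 16 x y \sin^{2}{\left(2 x \right)} - 36 x y \sin{\left(2 x \right)} \cos{\left(y \right)} + 36 x y \cos^{2}{\left(y \right)} + 3 x y \cos{\left(y \right)} + 8 \sin^{3}{\left(2 x \right)} + 42 \sin^{2}{\left(2 x \right)} \cos{\left(y \right)} + 36 \sin{\left(2 x \right)} \cos^{2}{\left(y \right)} - 3 \sin{\left(2 x \right)} \cos{\left(y \right)} - 54 \cos^{3}{\left(y \right)} - 9 \cos^{2}{\left(y \right)}.
Matching coefficients of the independent functions:
  [\sin{\left(2 x \right)} \cos{\left(y \right)}]:  - B C = -3
  [\sin{\left(2 x \right)} \cos^{2}{\left(y \right)}]:  - 4 B C^{2} = 36
  [\sin^{2}{\left(2 x \right)} \cos{\left(y \right)}]:  - 14 B^{2} C = 42
  [x y \sin^{2}{\left(2 x \right)}]:  - 16 A B^{2} = -16
  [x y \cos{\left(y \right)}]:  - A C = 3
  [x y \cos^{2}{\left(y \right)}]:  4 A C^{2} = 36
  [x^{2} y^{2} \sin{\left(2 x \right)}]:  - 8 A^{2} B = 8
  [x^{2} y^{2} \cos{\left(y \right)}]:  2 A^{2} C = -6
  [x y \sin{\left(2 x \right)} \cos{\left(y \right)}]:  - 12 A B C = -36
  [\sin^{3}{\left(2 x \right)}]:  - 8 B^{3} = 8
  [\cos^{2}{\left(y \right)}]:  - C^{2} = -9
  [\cos^{3}{\left(y \right)}]:  2 C^{3} = -54
Solving: A = 1, B = -1, C = -3.
Check against the point condition:
  u(0, 0) = -3  ⟹  C = -3  ✓
Hence u(x, y) = x y - \sin{\left(2 x \right)} - 3 \cos{\left(y \right)}.

Answer: u(x, y) = x y - \sin{\left(2 x \right)} - 3 \cos{\left(y \right)}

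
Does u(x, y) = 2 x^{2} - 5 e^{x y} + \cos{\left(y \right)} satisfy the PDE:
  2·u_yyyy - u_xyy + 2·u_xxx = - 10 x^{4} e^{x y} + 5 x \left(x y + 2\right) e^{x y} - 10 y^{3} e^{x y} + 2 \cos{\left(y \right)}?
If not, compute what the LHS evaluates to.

Evaluate each term of the left-hand side for u = 2 x^{2} - 5 e^{x y} + \cos{\left(y \right)}.
Derivatives:
  u_yyyy = - 5 x^{4} e^{x y} + \cos{\left(y \right)}
  u_xyy = - 5 x^{2} y e^{x y} - 10 x e^{x y}
  u_xxx = - 5 y^{3} e^{x y}
Terms:
  2·u_yyyy = - 10 x^{4} e^{x y} + 2 \cos{\left(y \right)}
  -u_xyy = 5 x \left(x y + 2\right) e^{x y}
  2·u_xxx = - 10 y^{3} e^{x y}
Sum: LHS = - 10 x^{4} e^{x y} + 5 x \left(x y + 2\right) e^{x y} - 10 y^{3} e^{x y} + 2 \cos{\left(y \right)}
This is exactly the given right-hand side, so u is a solution.

Answer: Yes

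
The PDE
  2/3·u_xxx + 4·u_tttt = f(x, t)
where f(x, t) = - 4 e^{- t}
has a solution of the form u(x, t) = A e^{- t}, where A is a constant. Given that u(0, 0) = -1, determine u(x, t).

Substitute the ansatz u = A e^{- t} into the left-hand side.
Derivatives of the ansatz:
  u_xxx = 0
  u_tttt = A e^{- t}
Term by term:
  2/3·u_xxx = 0
  4·u_tttt = 4 A e^{- t}
So the left-hand side equals
  4 A e^{- t}
This must equal f(x, t) = - 4 e^{- t} identically.
Matching coefficients of the independent functions:
  [e^{- t}]:  4 A = -4
Solving: A = -1.
Check against the point condition:
  u(0, 0) = -1  ⟹  A = -1  ✓
Hence u(x, t) = - e^{- t}.

Answer: u(x, t) = - e^{- t}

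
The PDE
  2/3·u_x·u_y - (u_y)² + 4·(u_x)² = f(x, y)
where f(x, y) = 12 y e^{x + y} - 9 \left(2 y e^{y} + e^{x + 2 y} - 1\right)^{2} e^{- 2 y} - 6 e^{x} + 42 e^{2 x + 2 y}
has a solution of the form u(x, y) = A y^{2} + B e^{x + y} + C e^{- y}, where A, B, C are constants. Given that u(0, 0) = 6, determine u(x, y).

Substitute the ansatz u = A y^{2} + B e^{x + y} + C e^{- y} into the left-hand side.
Derivatives of the ansatz:
  u_x = B e^{x} e^{y}
  u_y = 2 A y + B e^{x} e^{y} - C e^{- y}
Term by term:
  2/3·u_x·u_y = \frac{4 A B y e^{x} e^{y}}{3} + \frac{2 B^{2} e^{2 x} e^{2 y}}{3} - \frac{2 B C e^{x}}{3}
  -(u_y)² = - 4 A^{2} y^{2} - 4 A B y e^{x} e^{y} + 4 A C y e^{- y} - B^{2} e^{2 x} e^{2 y} + 2 B C e^{x} - C^{2} e^{- 2 y}
  4·(u_x)² = 4 B^{2} e^{2 x} e^{2 y}
So the left-hand side equals
  - 4 A^{2} y^{2} - \frac{8 A B y e^{x} e^{y}}{3} + 4 A C y e^{- y} + \frac{11 B^{2} e^{2 x} e^{2 y}}{3} + \frac{4 B C e^{x}}{3} - C^{2} e^{- 2 y}
This must equal f(x, y) identically; expanded, f = - 36 y^{2} - 24 y e^{x} e^{y} + 36 y e^{- y} + 33 e^{2 x} e^{2 y} + 12 e^{x} - 9 e^{- 2 y}.
Matching coefficients of the independent functions:
  [y^{2}]:  - 4 A^{2} = -36
  [y e^{- y}]:  4 A C = 36
  [e^{2 x} e^{2 y}]:  \frac{11 B^{2}}{3} = 33
  [y e^{x} e^{y}]:  - \frac{8 A B}{3} = -24
  [e^{x}]:  \frac{4 B C}{3} = 12
  [e^{- 2 y}]:  - C^{2} = -9
These equations allow (A, B, C) = (-3, -3, -3) or (3, 3, 3).
Impose the point condition(s):
  u(0, 0) = 6  ⟹  B + C = 6
Only A = 3, B = 3, C = 3 satisfies everything.
Hence u(x, y) = 3 y^{2} + 3 e^{x + y} + 3 e^{- y}.

Answer: u(x, y) = 3 y^{2} + 3 e^{x + y} + 3 e^{- y}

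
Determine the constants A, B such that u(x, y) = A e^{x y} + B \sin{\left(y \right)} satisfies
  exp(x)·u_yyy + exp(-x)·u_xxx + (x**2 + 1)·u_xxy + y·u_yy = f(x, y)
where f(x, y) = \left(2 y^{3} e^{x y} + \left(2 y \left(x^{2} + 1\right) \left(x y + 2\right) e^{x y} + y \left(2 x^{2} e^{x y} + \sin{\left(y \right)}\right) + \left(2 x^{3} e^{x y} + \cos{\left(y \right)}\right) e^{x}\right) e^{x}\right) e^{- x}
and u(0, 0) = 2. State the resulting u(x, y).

Answer: u(x, y) = 2 e^{x y} - \sin{\left(y \right)}

Derivation:
Substitute the ansatz u = A e^{x y} + B \sin{\left(y \right)} into the left-hand side.
Derivatives of the ansatz:
  u_yyy = A x^{3} e^{x y} - B \cos{\left(y \right)}
  u_xxx = A y^{3} e^{x y}
  u_xxy = A x y^{2} e^{x y} + 2 A y e^{x y}
  u_yy = A x^{2} e^{x y} - B \sin{\left(y \right)}
Term by term:
  exp(x)·u_yyy = A x^{3} e^{x} e^{x y} - B e^{x} \cos{\left(y \right)}
  exp(-x)·u_xxx = A y^{3} e^{- x} e^{x y}
  (x**2 + 1)·u_xxy = A x^{3} y^{2} e^{x y} + 2 A x^{2} y e^{x y} + A x y^{2} e^{x y} + 2 A y e^{x y}
  y·u_yy = A x^{2} y e^{x y} - B y \sin{\left(y \right)}
So the left-hand side equals
  A x^{3} y^{2} e^{x y} + A x^{3} e^{x} e^{x y} + 3 A x^{2} y e^{x y} + A x y^{2} e^{x y} + A y^{3} e^{- x} e^{x y} + 2 A y e^{x y} - B y \sin{\left(y \right)} - B e^{x} \cos{\left(y \right)}
This must equal f(x, y) identically; expanded, f = 2 x^{3} y^{2} e^{x y} + 2 x^{3} e^{x} e^{x y} + 6 x^{2} y e^{x y} + 2 x y^{2} e^{x y} + 2 y^{3} e^{- x} e^{x y} + 4 y e^{x y} + y \sin{\left(y \right)} + e^{x} \cos{\left(y \right)}.
Matching coefficients of the independent functions:
  [y e^{x y}]:  2 A = 4
  [y \sin{\left(y \right)}, e^{x} \cos{\left(y \right)}]:  - B = 1
  [x y^{2} e^{x y}, x^{3} y^{2} e^{x y}, x^{3} e^{x} e^{x y}, y^{3} e^{- x} e^{x y}]:  A = 2
  [x^{2} y e^{x y}]:  3 A = 6
Solving: A = 2, B = -1.
Check against the point condition:
  u(0, 0) = 2  ⟹  A = 2  ✓
Hence u(x, y) = 2 e^{x y} - \sin{\left(y \right)}.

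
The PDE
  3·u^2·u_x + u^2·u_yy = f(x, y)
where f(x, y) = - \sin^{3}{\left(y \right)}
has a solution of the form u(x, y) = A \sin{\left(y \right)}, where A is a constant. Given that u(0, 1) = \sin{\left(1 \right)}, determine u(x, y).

Substitute the ansatz u = A \sin{\left(y \right)} into the left-hand side.
Derivatives of the ansatz:
  u_x = 0
  u_yy = - A \sin{\left(y \right)}
Term by term:
  3·u^2·u_x = 0
  u^2·u_yy = - A^{3} \sin^{3}{\left(y \right)}
So the left-hand side equals
  - A^{3} \sin^{3}{\left(y \right)}
This must equal f(x, y) = - \sin^{3}{\left(y \right)} identically.
Matching coefficients of the independent functions:
  [\sin^{3}{\left(y \right)}]:  - A^{3} = -1
Solving: A = 1.
Check against the point condition:
  u(0, 1) = \sin{\left(1 \right)}  ⟹  A \sin{\left(1 \right)} = \sin{\left(1 \right)}  ✓
Hence u(x, y) = \sin{\left(y \right)}.

Answer: u(x, y) = \sin{\left(y \right)}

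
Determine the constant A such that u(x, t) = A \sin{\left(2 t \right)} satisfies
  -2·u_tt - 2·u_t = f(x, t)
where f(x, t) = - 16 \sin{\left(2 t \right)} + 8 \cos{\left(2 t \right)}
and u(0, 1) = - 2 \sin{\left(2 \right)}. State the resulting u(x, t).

Answer: u(x, t) = - 2 \sin{\left(2 t \right)}

Derivation:
Substitute the ansatz u = A \sin{\left(2 t \right)} into the left-hand side.
Derivatives of the ansatz:
  u_tt = - 4 A \sin{\left(2 t \right)}
  u_t = 2 A \cos{\left(2 t \right)}
Term by term:
  -2·u_tt = 8 A \sin{\left(2 t \right)}
  -2·u_t = - 4 A \cos{\left(2 t \right)}
So the left-hand side equals
  8 A \sin{\left(2 t \right)} - 4 A \cos{\left(2 t \right)}
This must equal f(x, t) = - 16 \sin{\left(2 t \right)} + 8 \cos{\left(2 t \right)} identically.
Matching coefficients of the independent functions:
  [\sin{\left(2 t \right)}]:  8 A = -16
  [\cos{\left(2 t \right)}]:  - 4 A = 8
Solving: A = -2.
Check against the point condition:
  u(0, 1) = - 2 \sin{\left(2 \right)}  ⟹  A \sin{\left(2 \right)} = - 2 \sin{\left(2 \right)}  ✓
Hence u(x, t) = - 2 \sin{\left(2 t \right)}.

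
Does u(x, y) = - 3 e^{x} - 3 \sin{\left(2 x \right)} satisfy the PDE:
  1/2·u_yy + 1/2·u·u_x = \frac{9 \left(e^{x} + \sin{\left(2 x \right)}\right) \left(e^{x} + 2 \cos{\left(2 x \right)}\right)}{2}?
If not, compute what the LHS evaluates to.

Answer: Yes

Derivation:
Evaluate each term of the left-hand side for u = - 3 e^{x} - 3 \sin{\left(2 x \right)}.
Derivatives:
  u_yy = 0
  u_x = - 3 e^{x} - 6 \cos{\left(2 x \right)}
Terms:
  1/2·u_yy = 0
  1/2·u·u_x = \frac{9 \left(e^{x} + \sin{\left(2 x \right)}\right) \left(e^{x} + 2 \cos{\left(2 x \right)}\right)}{2}
Sum: LHS = \frac{9 \left(e^{x} + \sin{\left(2 x \right)}\right) \left(e^{x} + 2 \cos{\left(2 x \right)}\right)}{2}
This is exactly the given right-hand side, so u is a solution.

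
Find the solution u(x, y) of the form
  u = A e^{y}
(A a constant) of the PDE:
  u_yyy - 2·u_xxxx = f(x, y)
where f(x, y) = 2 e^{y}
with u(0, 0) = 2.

Substitute the ansatz u = A e^{y} into the left-hand side.
Derivatives of the ansatz:
  u_yyy = A e^{y}
  u_xxxx = 0
Term by term:
  u_yyy = A e^{y}
  -2·u_xxxx = 0
So the left-hand side equals
  A e^{y}
This must equal f(x, y) = 2 e^{y} identically.
Matching coefficients of the independent functions:
  [e^{y}]:  A = 2
Solving: A = 2.
Check against the point condition:
  u(0, 0) = 2  ⟹  A = 2  ✓
Hence u(x, y) = 2 e^{y}.

Answer: u(x, y) = 2 e^{y}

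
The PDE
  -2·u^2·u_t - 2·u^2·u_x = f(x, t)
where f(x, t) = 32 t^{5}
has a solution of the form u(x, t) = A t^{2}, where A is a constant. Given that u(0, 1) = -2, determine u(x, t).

Substitute the ansatz u = A t^{2} into the left-hand side.
Derivatives of the ansatz:
  u_t = 2 A t
  u_x = 0
Term by term:
  -2·u^2·u_t = - 4 A^{3} t^{5}
  -2·u^2·u_x = 0
So the left-hand side equals
  - 4 A^{3} t^{5}
This must equal f(x, t) = 32 t^{5} identically.
Matching coefficients of the independent functions:
  [t^{5}]:  - 4 A^{3} = 32
Solving: A = -2.
Check against the point condition:
  u(0, 1) = -2  ⟹  A = -2  ✓
Hence u(x, t) = - 2 t^{2}.

Answer: u(x, t) = - 2 t^{2}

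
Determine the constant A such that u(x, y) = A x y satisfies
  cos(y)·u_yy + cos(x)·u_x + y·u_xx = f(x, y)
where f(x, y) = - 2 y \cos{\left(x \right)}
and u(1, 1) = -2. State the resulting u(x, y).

Substitute the ansatz u = A x y into the left-hand side.
Derivatives of the ansatz:
  u_yy = 0
  u_x = A y
  u_xx = 0
Term by term:
  cos(y)·u_yy = 0
  cos(x)·u_x = A y \cos{\left(x \right)}
  y·u_xx = 0
So the left-hand side equals
  A y \cos{\left(x \right)}
This must equal f(x, y) = - 2 y \cos{\left(x \right)} identically.
Matching coefficients of the independent functions:
  [y \cos{\left(x \right)}]:  A = -2
Solving: A = -2.
Check against the point condition:
  u(1, 1) = -2  ⟹  A = -2  ✓
Hence u(x, y) = - 2 x y.

Answer: u(x, y) = - 2 x y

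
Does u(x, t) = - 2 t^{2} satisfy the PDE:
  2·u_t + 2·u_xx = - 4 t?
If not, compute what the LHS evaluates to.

Evaluate each term of the left-hand side for u = - 2 t^{2}.
Derivatives:
  u_t = - 4 t
  u_xx = 0
Terms:
  2·u_t = - 8 t
  2·u_xx = 0
Sum: LHS = - 8 t
Given right-hand side: - 4 t. Difference LHS − RHS = - 4 t ≠ 0, so u is not a solution.

Answer: No, the LHS evaluates to - 8 t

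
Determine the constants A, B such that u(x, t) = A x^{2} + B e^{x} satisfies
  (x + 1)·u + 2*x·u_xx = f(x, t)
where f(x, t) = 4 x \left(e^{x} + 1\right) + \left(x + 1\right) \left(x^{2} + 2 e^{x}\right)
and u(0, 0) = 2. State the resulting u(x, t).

Substitute the ansatz u = A x^{2} + B e^{x} into the left-hand side.
Derivatives of the ansatz:
  u_xx = 2 A + B e^{x}
Term by term:
  (x + 1)·u = A x^{3} + A x^{2} + B x e^{x} + B e^{x}
  2*x·u_xx = 4 A x + 2 B x e^{x}
So the left-hand side equals
  A x^{3} + A x^{2} + 4 A x + 3 B x e^{x} + B e^{x}
This must equal f(x, t) identically; expanded, f = x^{3} + x^{2} + 6 x e^{x} + 4 x + 2 e^{x}.
Matching coefficients of the independent functions:
  [x]:  4 A = 4
  [x^{2}, x^{3}]:  A = 1
  [x e^{x}]:  3 B = 6
  [e^{x}]:  B = 2
Solving: A = 1, B = 2.
Check against the point condition:
  u(0, 0) = 2  ⟹  B = 2  ✓
Hence u(x, t) = x^{2} + 2 e^{x}.

Answer: u(x, t) = x^{2} + 2 e^{x}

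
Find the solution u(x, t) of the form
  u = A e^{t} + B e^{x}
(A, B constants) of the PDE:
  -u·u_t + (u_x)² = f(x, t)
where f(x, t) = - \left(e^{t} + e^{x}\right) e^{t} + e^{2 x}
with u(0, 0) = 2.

Answer: u(x, t) = e^{t} + e^{x}

Derivation:
Substitute the ansatz u = A e^{t} + B e^{x} into the left-hand side.
Derivatives of the ansatz:
  u_t = A e^{t}
  u_x = B e^{x}
Term by term:
  -u·u_t = - A^{2} e^{2 t} - A B e^{t} e^{x}
  (u_x)² = B^{2} e^{2 x}
So the left-hand side equals
  - A^{2} e^{2 t} - A B e^{t} e^{x} + B^{2} e^{2 x}
This must equal f(x, t) = - \left(e^{t} + e^{x}\right) e^{t} + e^{2 x} identically.
Matching coefficients of the independent functions:
  [e^{t} e^{x}]:  - A B = -1
  [e^{2 t}]:  - A^{2} = -1
  [e^{2 x}]:  B^{2} = 1
These equations allow (A, B) = (-1, -1) or (1, 1).
Impose the point condition(s):
  u(0, 0) = 2  ⟹  A + B = 2
Only A = 1, B = 1 satisfies everything.
Hence u(x, t) = e^{t} + e^{x}.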